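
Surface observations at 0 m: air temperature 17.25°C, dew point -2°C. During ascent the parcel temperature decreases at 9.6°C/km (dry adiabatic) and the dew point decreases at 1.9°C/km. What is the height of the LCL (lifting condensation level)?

T and T_d converge at 9.6 − 1.9 = 7.7°C per km
Height above start = (17.25 − (-2)) / 7.7 = 2.5 km
LCL altitude = 0 m + 2500 m = 2500 m

2500 m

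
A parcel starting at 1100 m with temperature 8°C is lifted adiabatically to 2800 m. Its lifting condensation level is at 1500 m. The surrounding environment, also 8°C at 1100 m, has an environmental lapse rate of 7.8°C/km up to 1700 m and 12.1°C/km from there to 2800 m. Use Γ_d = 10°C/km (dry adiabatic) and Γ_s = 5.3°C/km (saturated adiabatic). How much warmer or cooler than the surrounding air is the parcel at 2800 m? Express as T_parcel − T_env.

Parcel:
  Dry to 1500 m: -10 × 0.4 km = -4°C, so T = 4°C.
  Saturated to 2800 m: -5.3 × 1.3 km = -6.89°C, so T = -2.89°C.
Environment:
  Environment, lower layer to 1700 m: -7.8 × 0.6 km = -4.68°C, so T = 3.32°C.
  Environment, upper layer to 2800 m: -12.1 × 1.1 km = -13.31°C, so T = -9.99°C.
T_parcel − T_env = -2.89 − (-9.99) = +7.1°C

+7.1°C (parcel warmer than environment)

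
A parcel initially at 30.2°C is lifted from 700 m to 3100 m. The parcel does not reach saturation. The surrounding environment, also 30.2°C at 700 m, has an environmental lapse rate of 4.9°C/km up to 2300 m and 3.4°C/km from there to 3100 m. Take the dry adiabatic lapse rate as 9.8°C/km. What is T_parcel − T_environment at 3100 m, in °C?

-12.96°C (parcel cooler than environment)

Parcel:
  Dry to 3100 m: -9.8 × 2.4 km = -23.52°C, so T = 6.68°C.
Environment:
  Environment, lower layer to 2300 m: -4.9 × 1.6 km = -7.84°C, so T = 22.36°C.
  Environment, upper layer to 3100 m: -3.4 × 0.8 km = -2.72°C, so T = 19.64°C.
T_parcel − T_env = 6.68 − 19.64 = -12.96°C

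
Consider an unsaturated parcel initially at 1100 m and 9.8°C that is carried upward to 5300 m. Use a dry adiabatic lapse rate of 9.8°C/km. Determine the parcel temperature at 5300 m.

From 1100 m to 5300 m (dry adiabatic): cools by 9.8 × 4.2 = 41.16°C, giving -31.36°C.

-31.36°C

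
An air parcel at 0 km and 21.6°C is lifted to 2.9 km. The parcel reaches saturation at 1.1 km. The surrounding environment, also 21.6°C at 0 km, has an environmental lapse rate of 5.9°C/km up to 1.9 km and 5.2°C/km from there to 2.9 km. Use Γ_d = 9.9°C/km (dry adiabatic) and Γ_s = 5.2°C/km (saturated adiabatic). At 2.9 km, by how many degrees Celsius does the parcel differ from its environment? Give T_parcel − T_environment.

Parcel:
  From 0 m to 1100 m (dry): cools by 9.9 × 1.1 = 10.89°C, giving 10.71°C.
  From 1100 m to 2900 m (saturated): cools by 5.2 × 1.8 = 9.36°C, giving 1.35°C.
Environment:
  From 0 m to 1900 m (environment, lower layer): cools by 5.9 × 1.9 = 11.21°C, giving 10.39°C.
  From 1900 m to 2900 m (environment, upper layer): cools by 5.2 × 1 = 5.2°C, giving 5.19°C.
T_parcel − T_env = 1.35 − 5.19 = -3.84°C

-3.84°C (parcel cooler than environment)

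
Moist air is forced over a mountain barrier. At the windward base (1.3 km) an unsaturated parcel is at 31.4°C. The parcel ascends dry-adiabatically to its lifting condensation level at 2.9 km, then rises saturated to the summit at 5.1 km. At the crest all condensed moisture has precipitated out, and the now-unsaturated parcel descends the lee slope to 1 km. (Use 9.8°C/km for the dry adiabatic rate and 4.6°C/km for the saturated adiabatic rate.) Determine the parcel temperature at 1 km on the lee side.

From 1300 m to 2900 m (dry): cools by 9.8 × 1.6 = 15.68°C, giving 15.72°C.
From 2900 m to 5100 m (saturated): cools by 4.6 × 2.2 = 10.12°C, giving 5.6°C.
From 5100 m to 1000 m (dry descent): warms by 9.8 × 4.1 = 40.18°C, giving 45.78°C.

45.78°C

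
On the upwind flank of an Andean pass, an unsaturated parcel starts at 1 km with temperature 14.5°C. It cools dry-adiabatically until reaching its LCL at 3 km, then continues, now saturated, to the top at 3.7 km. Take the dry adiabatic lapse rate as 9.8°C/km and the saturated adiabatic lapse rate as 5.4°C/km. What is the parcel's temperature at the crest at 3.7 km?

1000 → 3000 m (dry, 9.8°C/km): ΔT = -9.8 × 2 = -19.6°C → T = -5.1°C
3000 → 3700 m (saturated, 5.4°C/km): ΔT = -5.4 × 0.7 = -3.78°C → T = -8.88°C

-8.88°C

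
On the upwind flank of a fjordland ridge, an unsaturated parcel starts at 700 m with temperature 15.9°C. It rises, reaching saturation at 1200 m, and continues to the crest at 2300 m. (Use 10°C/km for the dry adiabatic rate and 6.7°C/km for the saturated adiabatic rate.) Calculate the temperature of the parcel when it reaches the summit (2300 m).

3.53°C

Dry to 1200 m: -10 × 0.5 km = -5°C, so T = 10.9°C.
Saturated to 2300 m: -6.7 × 1.1 km = -7.37°C, so T = 3.53°C.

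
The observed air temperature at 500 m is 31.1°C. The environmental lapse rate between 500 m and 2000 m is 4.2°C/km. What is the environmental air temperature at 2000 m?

24.8°C

Environmental to 2000 m: -4.2 × 1.5 km = -6.3°C, so T = 24.8°C.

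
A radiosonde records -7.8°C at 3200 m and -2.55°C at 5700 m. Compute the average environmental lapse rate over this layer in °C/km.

Γ = −ΔT/Δz = (-7.8 − (-2.55)) / (5700 − 3200) m
  = -5.25°C / 2.5 km = -2.1°C/km

-2.1°C/km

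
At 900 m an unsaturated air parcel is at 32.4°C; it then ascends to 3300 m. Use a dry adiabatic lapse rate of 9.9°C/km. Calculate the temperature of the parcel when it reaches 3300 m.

8.64°C

900 → 3300 m (dry adiabatic, 9.9°C/km): ΔT = -9.9 × 2.4 = -23.76°C → T = 8.64°C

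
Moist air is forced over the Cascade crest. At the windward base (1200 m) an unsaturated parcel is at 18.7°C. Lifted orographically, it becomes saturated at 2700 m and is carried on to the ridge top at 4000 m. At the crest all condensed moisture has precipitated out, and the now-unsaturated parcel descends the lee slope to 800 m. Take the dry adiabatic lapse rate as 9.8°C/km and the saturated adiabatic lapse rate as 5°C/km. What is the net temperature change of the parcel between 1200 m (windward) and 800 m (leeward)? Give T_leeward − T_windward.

+10.16°C

From 1200 m to 2700 m (dry): cools by 9.8 × 1.5 = 14.7°C, giving 4°C.
From 2700 m to 4000 m (saturated): cools by 5 × 1.3 = 6.5°C, giving -2.5°C.
From 4000 m to 800 m (dry descent): warms by 9.8 × 3.2 = 31.36°C, giving 28.86°C.
Net change vs windward start: 28.86 − 18.7 = +10.16°C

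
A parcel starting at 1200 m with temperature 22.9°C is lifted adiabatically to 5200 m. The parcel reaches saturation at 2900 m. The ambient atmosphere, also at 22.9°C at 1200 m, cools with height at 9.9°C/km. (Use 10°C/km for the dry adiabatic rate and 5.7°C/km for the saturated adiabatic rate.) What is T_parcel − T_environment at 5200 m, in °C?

Parcel:
  1200 → 2900 m (dry, 10°C/km): ΔT = -10 × 1.7 = -17°C → T = 5.9°C
  2900 → 5200 m (saturated, 5.7°C/km): ΔT = -5.7 × 2.3 = -13.11°C → T = -7.21°C
Environment:
  1200 → 5200 m (environment, 9.9°C/km): ΔT = -9.9 × 4 = -39.6°C → T = -16.7°C
T_parcel − T_env = -7.21 − (-16.7) = +9.49°C

+9.49°C (parcel warmer than environment)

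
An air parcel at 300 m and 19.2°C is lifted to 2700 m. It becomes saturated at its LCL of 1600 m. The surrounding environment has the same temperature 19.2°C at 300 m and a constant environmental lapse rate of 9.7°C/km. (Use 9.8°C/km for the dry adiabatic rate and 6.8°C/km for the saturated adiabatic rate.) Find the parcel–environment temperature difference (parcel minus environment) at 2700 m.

+3.06°C (parcel warmer than environment)

Parcel:
  Dry to 1600 m: -9.8 × 1.3 km = -12.74°C, so T = 6.46°C.
  Saturated to 2700 m: -6.8 × 1.1 km = -7.48°C, so T = -1.02°C.
Environment:
  Environment to 2700 m: -9.7 × 2.4 km = -23.28°C, so T = -4.08°C.
T_parcel − T_env = -1.02 − (-4.08) = +3.06°C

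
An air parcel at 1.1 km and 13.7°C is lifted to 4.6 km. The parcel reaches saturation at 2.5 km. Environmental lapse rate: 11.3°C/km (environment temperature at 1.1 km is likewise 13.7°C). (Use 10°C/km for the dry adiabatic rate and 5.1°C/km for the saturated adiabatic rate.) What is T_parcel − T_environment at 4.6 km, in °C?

Parcel:
  Dry to 2500 m: -10 × 1.4 km = -14°C, so T = -0.3°C.
  Saturated to 4600 m: -5.1 × 2.1 km = -10.71°C, so T = -11.01°C.
Environment:
  Environment to 4600 m: -11.3 × 3.5 km = -39.55°C, so T = -25.85°C.
T_parcel − T_env = -11.01 − (-25.85) = +14.84°C

+14.84°C (parcel warmer than environment)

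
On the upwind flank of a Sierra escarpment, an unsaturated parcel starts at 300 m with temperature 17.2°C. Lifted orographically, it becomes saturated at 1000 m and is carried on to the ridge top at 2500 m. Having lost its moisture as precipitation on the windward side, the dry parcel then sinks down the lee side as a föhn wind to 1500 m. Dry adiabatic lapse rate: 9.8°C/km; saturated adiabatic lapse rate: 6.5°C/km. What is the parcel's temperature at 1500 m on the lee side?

Dry to 1000 m: -9.8 × 0.7 km = -6.86°C, so T = 10.34°C.
Saturated to 2500 m: -6.5 × 1.5 km = -9.75°C, so T = 0.59°C.
Dry descent to 1500 m: +9.8 × 1 km = +9.8°C, so T = 10.39°C.

10.39°C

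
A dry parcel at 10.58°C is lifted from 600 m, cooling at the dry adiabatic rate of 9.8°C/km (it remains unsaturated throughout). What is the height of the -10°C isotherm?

Height above start = (10.58 − (-10)) / 9.8 = 2.1 km
Altitude = 600 m + 2100 m = 2700 m

2700 m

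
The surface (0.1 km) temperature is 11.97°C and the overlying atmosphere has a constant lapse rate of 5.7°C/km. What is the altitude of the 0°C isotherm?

Height above start = (11.97 − 0) / 5.7 = 2.1 km
Altitude = 100 m + 2100 m = 2200 m

2.2 km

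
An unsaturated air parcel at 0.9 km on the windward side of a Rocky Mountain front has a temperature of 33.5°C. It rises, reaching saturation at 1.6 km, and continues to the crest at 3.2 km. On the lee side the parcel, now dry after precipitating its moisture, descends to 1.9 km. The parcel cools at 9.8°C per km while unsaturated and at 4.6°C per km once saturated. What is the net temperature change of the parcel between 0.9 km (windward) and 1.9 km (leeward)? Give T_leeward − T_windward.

-1.48°C

900–1600 m, dry: Δz = 0.7 km ⇒ ΔT = -6.86°C; T = 26.64°C
1600–3200 m, saturated: Δz = 1.6 km ⇒ ΔT = -7.36°C; T = 19.28°C
3200–1900 m, dry descent: Δz = 1.3 km ⇒ ΔT = +12.74°C; T = 32.02°C
Net change vs windward start: 32.02 − 33.5 = -1.48°C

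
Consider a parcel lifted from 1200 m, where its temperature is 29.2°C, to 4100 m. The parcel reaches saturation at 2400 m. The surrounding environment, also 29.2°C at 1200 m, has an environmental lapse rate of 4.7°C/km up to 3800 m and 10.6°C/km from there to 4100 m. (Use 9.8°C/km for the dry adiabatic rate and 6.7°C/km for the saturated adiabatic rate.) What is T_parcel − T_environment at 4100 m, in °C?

-7.75°C (parcel cooler than environment)

Parcel:
  1200–2400 m, dry: Δz = 1.2 km ⇒ ΔT = -11.76°C; T = 17.44°C
  2400–4100 m, saturated: Δz = 1.7 km ⇒ ΔT = -11.39°C; T = 6.05°C
Environment:
  1200–3800 m, environment, lower layer: Δz = 2.6 km ⇒ ΔT = -12.22°C; T = 16.98°C
  3800–4100 m, environment, upper layer: Δz = 0.3 km ⇒ ΔT = -3.18°C; T = 13.8°C
T_parcel − T_env = 6.05 − 13.8 = -7.75°C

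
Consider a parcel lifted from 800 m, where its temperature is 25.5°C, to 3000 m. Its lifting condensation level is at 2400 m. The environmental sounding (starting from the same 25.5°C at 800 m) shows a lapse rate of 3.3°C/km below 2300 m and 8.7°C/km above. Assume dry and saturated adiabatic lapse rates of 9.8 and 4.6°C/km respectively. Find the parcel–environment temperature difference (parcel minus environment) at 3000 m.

Parcel:
  From 800 m to 2400 m (dry): cools by 9.8 × 1.6 = 15.68°C, giving 9.82°C.
  From 2400 m to 3000 m (saturated): cools by 4.6 × 0.6 = 2.76°C, giving 7.06°C.
Environment:
  From 800 m to 2300 m (environment, lower layer): cools by 3.3 × 1.5 = 4.95°C, giving 20.55°C.
  From 2300 m to 3000 m (environment, upper layer): cools by 8.7 × 0.7 = 6.09°C, giving 14.46°C.
T_parcel − T_env = 7.06 − 14.46 = -7.4°C

-7.4°C (parcel cooler than environment)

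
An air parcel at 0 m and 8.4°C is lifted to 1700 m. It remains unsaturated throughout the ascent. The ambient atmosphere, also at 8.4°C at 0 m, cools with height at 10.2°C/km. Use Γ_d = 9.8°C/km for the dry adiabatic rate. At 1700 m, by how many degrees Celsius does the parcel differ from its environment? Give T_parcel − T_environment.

+0.68°C (parcel warmer than environment)

Parcel:
  0–1700 m, dry: Δz = 1.7 km ⇒ ΔT = -16.66°C; T = -8.26°C
Environment:
  0–1700 m, environment: Δz = 1.7 km ⇒ ΔT = -17.34°C; T = -8.94°C
T_parcel − T_env = -8.26 − (-8.94) = +0.68°C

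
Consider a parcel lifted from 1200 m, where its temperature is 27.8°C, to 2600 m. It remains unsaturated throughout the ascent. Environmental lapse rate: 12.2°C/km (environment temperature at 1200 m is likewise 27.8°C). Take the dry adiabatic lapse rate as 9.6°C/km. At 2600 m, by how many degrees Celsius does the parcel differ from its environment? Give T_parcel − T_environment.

Parcel:
  Dry to 2600 m: -9.6 × 1.4 km = -13.44°C, so T = 14.36°C.
Environment:
  Environment to 2600 m: -12.2 × 1.4 km = -17.08°C, so T = 10.72°C.
T_parcel − T_env = 14.36 − 10.72 = +3.64°C

+3.64°C (parcel warmer than environment)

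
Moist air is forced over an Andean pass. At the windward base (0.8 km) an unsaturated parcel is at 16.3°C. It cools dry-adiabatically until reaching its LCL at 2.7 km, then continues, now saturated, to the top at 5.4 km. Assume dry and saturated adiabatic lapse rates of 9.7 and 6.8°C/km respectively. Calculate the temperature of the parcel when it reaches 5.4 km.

-20.49°C

Dry to 2700 m: -9.7 × 1.9 km = -18.43°C, so T = -2.13°C.
Saturated to 5400 m: -6.8 × 2.7 km = -18.36°C, so T = -20.49°C.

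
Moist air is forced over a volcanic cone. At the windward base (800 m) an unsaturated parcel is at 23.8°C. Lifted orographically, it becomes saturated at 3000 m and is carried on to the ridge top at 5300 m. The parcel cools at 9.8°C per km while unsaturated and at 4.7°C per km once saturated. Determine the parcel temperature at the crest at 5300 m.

-8.57°C

800–3000 m, dry: Δz = 2.2 km ⇒ ΔT = -21.56°C; T = 2.24°C
3000–5300 m, saturated: Δz = 2.3 km ⇒ ΔT = -10.81°C; T = -8.57°C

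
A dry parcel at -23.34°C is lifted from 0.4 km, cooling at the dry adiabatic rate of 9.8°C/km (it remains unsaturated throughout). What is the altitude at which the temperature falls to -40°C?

2.1 km

Height above start = (-23.34 − (-40)) / 9.8 = 1.7 km
Altitude = 400 m + 1700 m = 2100 m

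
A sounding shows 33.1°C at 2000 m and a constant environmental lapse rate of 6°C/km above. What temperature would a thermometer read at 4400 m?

2000–4400 m, environmental: Δz = 2.4 km ⇒ ΔT = -14.4°C; T = 18.7°C

18.7°C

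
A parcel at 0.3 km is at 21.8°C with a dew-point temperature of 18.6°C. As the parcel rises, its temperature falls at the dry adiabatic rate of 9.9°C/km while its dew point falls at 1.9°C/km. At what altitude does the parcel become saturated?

0.7 km

T and T_d converge at 9.9 − 1.9 = 8°C per km
Height above start = (21.8 − 18.6) / 8 = 0.4 km
LCL altitude = 300 m + 400 m = 700 m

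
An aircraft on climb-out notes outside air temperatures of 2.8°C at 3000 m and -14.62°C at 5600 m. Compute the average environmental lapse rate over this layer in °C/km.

6.7°C/km

Γ = −ΔT/Δz = (2.8 − (-14.62)) / (5600 − 3000) m
  = 17.42°C / 2.6 km = 6.7°C/km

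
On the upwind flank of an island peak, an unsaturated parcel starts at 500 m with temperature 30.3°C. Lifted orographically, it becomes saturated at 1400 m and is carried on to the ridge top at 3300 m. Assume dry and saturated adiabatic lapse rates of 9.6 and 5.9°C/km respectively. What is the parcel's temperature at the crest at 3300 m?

500 → 1400 m (dry, 9.6°C/km): ΔT = -9.6 × 0.9 = -8.64°C → T = 21.66°C
1400 → 3300 m (saturated, 5.9°C/km): ΔT = -5.9 × 1.9 = -11.21°C → T = 10.45°C

10.45°C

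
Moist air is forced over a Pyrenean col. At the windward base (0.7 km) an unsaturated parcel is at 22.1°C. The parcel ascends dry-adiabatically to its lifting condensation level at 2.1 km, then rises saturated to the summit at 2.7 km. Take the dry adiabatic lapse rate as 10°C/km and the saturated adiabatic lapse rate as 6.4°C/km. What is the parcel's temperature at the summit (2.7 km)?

4.26°C

Dry to 2100 m: -10 × 1.4 km = -14°C, so T = 8.1°C.
Saturated to 2700 m: -6.4 × 0.6 km = -3.84°C, so T = 4.26°C.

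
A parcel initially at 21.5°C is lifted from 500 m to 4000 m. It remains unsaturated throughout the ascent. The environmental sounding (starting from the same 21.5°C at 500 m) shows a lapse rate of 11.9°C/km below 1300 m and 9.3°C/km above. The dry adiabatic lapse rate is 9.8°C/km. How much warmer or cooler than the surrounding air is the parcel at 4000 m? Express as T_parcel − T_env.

+0.33°C (parcel warmer than environment)

Parcel:
  500 → 4000 m (dry, 9.8°C/km): ΔT = -9.8 × 3.5 = -34.3°C → T = -12.8°C
Environment:
  500 → 1300 m (environment, lower layer, 11.9°C/km): ΔT = -11.9 × 0.8 = -9.52°C → T = 11.98°C
  1300 → 4000 m (environment, upper layer, 9.3°C/km): ΔT = -9.3 × 2.7 = -25.11°C → T = -13.13°C
T_parcel − T_env = -12.8 − (-13.13) = +0.33°C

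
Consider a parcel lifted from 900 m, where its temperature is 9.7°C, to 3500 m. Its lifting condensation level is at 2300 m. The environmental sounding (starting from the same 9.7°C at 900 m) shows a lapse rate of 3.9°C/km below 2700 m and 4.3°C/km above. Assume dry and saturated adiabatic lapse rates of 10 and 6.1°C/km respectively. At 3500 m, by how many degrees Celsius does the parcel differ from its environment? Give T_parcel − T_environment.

Parcel:
  Dry to 2300 m: -10 × 1.4 km = -14°C, so T = -4.3°C.
  Saturated to 3500 m: -6.1 × 1.2 km = -7.32°C, so T = -11.62°C.
Environment:
  Environment, lower layer to 2700 m: -3.9 × 1.8 km = -7.02°C, so T = 2.68°C.
  Environment, upper layer to 3500 m: -4.3 × 0.8 km = -3.44°C, so T = -0.76°C.
T_parcel − T_env = -11.62 − (-0.76) = -10.86°C

-10.86°C (parcel cooler than environment)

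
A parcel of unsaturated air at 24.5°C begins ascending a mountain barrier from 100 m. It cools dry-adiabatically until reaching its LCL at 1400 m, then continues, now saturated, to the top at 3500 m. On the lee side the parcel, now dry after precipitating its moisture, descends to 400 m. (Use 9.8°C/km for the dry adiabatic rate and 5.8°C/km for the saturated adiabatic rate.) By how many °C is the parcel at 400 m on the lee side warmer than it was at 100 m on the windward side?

+5.46°C

100 → 1400 m (dry, 9.8°C/km): ΔT = -9.8 × 1.3 = -12.74°C → T = 11.76°C
1400 → 3500 m (saturated, 5.8°C/km): ΔT = -5.8 × 2.1 = -12.18°C → T = -0.42°C
3500 → 400 m (dry descent, 9.8°C/km): ΔT = +9.8 × 3.1 = +30.38°C → T = 29.96°C
Net change vs windward start: 29.96 − 24.5 = +5.46°C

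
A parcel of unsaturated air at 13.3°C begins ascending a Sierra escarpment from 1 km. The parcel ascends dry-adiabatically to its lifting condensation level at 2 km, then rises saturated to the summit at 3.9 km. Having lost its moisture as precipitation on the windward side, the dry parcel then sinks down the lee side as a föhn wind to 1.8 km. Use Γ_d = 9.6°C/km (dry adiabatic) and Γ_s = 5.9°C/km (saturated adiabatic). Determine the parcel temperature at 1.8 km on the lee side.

12.65°C

1000–2000 m, dry: Δz = 1 km ⇒ ΔT = -9.6°C; T = 3.7°C
2000–3900 m, saturated: Δz = 1.9 km ⇒ ΔT = -11.21°C; T = -7.51°C
3900–1800 m, dry descent: Δz = 2.1 km ⇒ ΔT = +20.16°C; T = 12.65°C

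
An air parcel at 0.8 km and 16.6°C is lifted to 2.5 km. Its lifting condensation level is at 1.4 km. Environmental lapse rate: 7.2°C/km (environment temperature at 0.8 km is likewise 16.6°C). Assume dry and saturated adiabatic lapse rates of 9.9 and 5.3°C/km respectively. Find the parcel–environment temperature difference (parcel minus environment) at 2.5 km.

+0.47°C (parcel warmer than environment)

Parcel:
  Dry to 1400 m: -9.9 × 0.6 km = -5.94°C, so T = 10.66°C.
  Saturated to 2500 m: -5.3 × 1.1 km = -5.83°C, so T = 4.83°C.
Environment:
  Environment to 2500 m: -7.2 × 1.7 km = -12.24°C, so T = 4.36°C.
T_parcel − T_env = 4.83 − 4.36 = +0.47°C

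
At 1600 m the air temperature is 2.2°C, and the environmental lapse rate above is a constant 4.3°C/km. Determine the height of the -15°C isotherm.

5600 m

Height above start = (2.2 − (-15)) / 4.3 = 4 km
Altitude = 1600 m + 4000 m = 5600 m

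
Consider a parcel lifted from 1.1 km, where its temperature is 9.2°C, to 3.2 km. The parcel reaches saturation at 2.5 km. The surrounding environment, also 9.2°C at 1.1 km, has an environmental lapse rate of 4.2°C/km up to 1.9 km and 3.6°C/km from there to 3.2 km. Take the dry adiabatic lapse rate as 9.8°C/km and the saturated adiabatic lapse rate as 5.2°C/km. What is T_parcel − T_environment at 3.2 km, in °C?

-9.32°C (parcel cooler than environment)

Parcel:
  Dry to 2500 m: -9.8 × 1.4 km = -13.72°C, so T = -4.52°C.
  Saturated to 3200 m: -5.2 × 0.7 km = -3.64°C, so T = -8.16°C.
Environment:
  Environment, lower layer to 1900 m: -4.2 × 0.8 km = -3.36°C, so T = 5.84°C.
  Environment, upper layer to 3200 m: -3.6 × 1.3 km = -4.68°C, so T = 1.16°C.
T_parcel − T_env = -8.16 − 1.16 = -9.32°C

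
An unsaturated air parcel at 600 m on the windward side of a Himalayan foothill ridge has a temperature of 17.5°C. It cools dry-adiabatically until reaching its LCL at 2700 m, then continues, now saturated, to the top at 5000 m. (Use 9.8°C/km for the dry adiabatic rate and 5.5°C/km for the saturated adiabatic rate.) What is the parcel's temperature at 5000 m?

-15.73°C

600–2700 m, dry: Δz = 2.1 km ⇒ ΔT = -20.58°C; T = -3.08°C
2700–5000 m, saturated: Δz = 2.3 km ⇒ ΔT = -12.65°C; T = -15.73°C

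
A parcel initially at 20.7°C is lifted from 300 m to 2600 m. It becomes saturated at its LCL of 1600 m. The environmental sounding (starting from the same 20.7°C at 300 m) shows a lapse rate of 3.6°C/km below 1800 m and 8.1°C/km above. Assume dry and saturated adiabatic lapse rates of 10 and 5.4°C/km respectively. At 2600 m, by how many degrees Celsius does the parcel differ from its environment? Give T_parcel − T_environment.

-6.52°C (parcel cooler than environment)

Parcel:
  Dry to 1600 m: -10 × 1.3 km = -13°C, so T = 7.7°C.
  Saturated to 2600 m: -5.4 × 1 km = -5.4°C, so T = 2.3°C.
Environment:
  Environment, lower layer to 1800 m: -3.6 × 1.5 km = -5.4°C, so T = 15.3°C.
  Environment, upper layer to 2600 m: -8.1 × 0.8 km = -6.48°C, so T = 8.82°C.
T_parcel − T_env = 2.3 − 8.82 = -6.52°C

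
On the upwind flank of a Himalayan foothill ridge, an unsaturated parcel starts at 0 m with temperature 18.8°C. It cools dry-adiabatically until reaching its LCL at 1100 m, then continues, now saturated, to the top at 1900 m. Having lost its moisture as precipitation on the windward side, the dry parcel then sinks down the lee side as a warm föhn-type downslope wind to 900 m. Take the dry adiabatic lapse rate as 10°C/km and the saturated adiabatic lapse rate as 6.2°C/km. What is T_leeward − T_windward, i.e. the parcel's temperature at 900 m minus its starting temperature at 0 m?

-5.96°C

0 → 1100 m (dry, 10°C/km): ΔT = -10 × 1.1 = -11°C → T = 7.8°C
1100 → 1900 m (saturated, 6.2°C/km): ΔT = -6.2 × 0.8 = -4.96°C → T = 2.84°C
1900 → 900 m (dry descent, 10°C/km): ΔT = +10 × 1 = +10°C → T = 12.84°C
Net change vs windward start: 12.84 − 18.8 = -5.96°C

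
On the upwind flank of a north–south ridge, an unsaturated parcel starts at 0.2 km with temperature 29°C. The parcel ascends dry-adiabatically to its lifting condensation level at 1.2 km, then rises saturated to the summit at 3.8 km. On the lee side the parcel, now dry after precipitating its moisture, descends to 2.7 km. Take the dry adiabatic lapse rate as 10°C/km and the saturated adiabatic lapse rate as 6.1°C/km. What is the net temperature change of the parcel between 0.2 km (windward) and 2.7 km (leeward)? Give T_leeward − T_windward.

-14.86°C

Dry to 1200 m: -10 × 1 km = -10°C, so T = 19°C.
Saturated to 3800 m: -6.1 × 2.6 km = -15.86°C, so T = 3.14°C.
Dry descent to 2700 m: +10 × 1.1 km = +11°C, so T = 14.14°C.
Net change vs windward start: 14.14 − 29 = -14.86°C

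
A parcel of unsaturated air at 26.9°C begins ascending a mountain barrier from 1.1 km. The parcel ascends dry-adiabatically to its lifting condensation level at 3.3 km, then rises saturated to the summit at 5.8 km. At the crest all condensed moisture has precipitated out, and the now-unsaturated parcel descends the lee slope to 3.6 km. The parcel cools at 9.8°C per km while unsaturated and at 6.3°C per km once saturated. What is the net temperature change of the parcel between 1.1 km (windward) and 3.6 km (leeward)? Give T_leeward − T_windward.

-15.75°C

1100–3300 m, dry: Δz = 2.2 km ⇒ ΔT = -21.56°C; T = 5.34°C
3300–5800 m, saturated: Δz = 2.5 km ⇒ ΔT = -15.75°C; T = -10.41°C
5800–3600 m, dry descent: Δz = 2.2 km ⇒ ΔT = +21.56°C; T = 11.15°C
Net change vs windward start: 11.15 − 26.9 = -15.75°C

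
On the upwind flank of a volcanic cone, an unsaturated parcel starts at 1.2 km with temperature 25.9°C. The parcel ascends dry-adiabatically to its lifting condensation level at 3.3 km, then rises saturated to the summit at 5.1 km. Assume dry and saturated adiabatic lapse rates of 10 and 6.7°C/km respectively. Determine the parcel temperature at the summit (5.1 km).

1200 → 3300 m (dry, 10°C/km): ΔT = -10 × 2.1 = -21°C → T = 4.9°C
3300 → 5100 m (saturated, 6.7°C/km): ΔT = -6.7 × 1.8 = -12.06°C → T = -7.16°C

-7.16°C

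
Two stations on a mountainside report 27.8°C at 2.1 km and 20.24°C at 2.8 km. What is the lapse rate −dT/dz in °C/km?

10.8°C/km

Γ = −ΔT/Δz = (27.8 − 20.24) / (2800 − 2100) m
  = 7.56°C / 0.7 km = 10.8°C/km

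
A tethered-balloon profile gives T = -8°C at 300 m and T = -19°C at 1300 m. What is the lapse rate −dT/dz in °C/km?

11°C/km

Γ = −ΔT/Δz = (-8 − (-19)) / (1300 − 300) m
  = 11°C / 1 km = 11°C/km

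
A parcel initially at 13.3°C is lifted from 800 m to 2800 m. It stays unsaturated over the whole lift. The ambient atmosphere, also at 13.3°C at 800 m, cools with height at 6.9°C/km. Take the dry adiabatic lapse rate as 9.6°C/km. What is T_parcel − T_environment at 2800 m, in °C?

Parcel:
  Dry to 2800 m: -9.6 × 2 km = -19.2°C, so T = -5.9°C.
Environment:
  Environment to 2800 m: -6.9 × 2 km = -13.8°C, so T = -0.5°C.
T_parcel − T_env = -5.9 − (-0.5) = -5.4°C

-5.4°C (parcel cooler than environment)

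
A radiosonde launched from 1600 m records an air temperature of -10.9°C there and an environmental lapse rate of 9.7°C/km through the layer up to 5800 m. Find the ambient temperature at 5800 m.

-51.64°C

From 1600 m to 5800 m (environmental): cools by 9.7 × 4.2 = 40.74°C, giving -51.64°C.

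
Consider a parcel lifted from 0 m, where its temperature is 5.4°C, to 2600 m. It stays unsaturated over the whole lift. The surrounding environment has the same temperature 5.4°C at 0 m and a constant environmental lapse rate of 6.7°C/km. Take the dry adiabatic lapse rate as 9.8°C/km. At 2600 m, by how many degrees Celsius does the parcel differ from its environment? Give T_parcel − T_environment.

Parcel:
  0–2600 m, dry: Δz = 2.6 km ⇒ ΔT = -25.48°C; T = -20.08°C
Environment:
  0–2600 m, environment: Δz = 2.6 km ⇒ ΔT = -17.42°C; T = -12.02°C
T_parcel − T_env = -20.08 − (-12.02) = -8.06°C

-8.06°C (parcel cooler than environment)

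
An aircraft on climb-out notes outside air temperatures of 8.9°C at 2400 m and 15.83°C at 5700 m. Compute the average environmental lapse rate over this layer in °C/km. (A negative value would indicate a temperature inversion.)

Γ = −ΔT/Δz = (8.9 − 15.83) / (5700 − 2400) m
  = -6.93°C / 3.3 km = -2.1°C/km

-2.1°C/km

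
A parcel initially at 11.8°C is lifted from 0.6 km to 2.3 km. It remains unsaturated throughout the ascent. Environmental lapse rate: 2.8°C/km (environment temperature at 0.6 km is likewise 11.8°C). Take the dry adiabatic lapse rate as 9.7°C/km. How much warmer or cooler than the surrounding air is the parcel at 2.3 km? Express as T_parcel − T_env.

Parcel:
  600 → 2300 m (dry, 9.7°C/km): ΔT = -9.7 × 1.7 = -16.49°C → T = -4.69°C
Environment:
  600 → 2300 m (environment, 2.8°C/km): ΔT = -2.8 × 1.7 = -4.76°C → T = 7.04°C
T_parcel − T_env = -4.69 − 7.04 = -11.73°C

-11.73°C (parcel cooler than environment)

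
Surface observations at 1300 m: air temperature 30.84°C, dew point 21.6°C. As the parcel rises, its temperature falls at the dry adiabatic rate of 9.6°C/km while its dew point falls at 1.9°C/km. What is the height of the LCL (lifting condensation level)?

2500 m

T and T_d converge at 9.6 − 1.9 = 7.7°C per km
Height above start = (30.84 − 21.6) / 7.7 = 1.2 km
LCL altitude = 1300 m + 1200 m = 2500 m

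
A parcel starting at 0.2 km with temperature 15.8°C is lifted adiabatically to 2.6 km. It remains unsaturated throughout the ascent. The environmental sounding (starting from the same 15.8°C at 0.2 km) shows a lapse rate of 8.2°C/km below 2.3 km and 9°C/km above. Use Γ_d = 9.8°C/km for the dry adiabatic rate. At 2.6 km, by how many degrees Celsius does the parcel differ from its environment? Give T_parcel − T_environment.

Parcel:
  200 → 2600 m (dry, 9.8°C/km): ΔT = -9.8 × 2.4 = -23.52°C → T = -7.72°C
Environment:
  200 → 2300 m (environment, lower layer, 8.2°C/km): ΔT = -8.2 × 2.1 = -17.22°C → T = -1.42°C
  2300 → 2600 m (environment, upper layer, 9°C/km): ΔT = -9 × 0.3 = -2.7°C → T = -4.12°C
T_parcel − T_env = -7.72 − (-4.12) = -3.6°C

-3.6°C (parcel cooler than environment)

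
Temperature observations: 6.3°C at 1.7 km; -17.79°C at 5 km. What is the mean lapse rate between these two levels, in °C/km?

Γ = −ΔT/Δz = (6.3 − (-17.79)) / (5000 − 1700) m
  = 24.09°C / 3.3 km = 7.3°C/km

7.3°C/km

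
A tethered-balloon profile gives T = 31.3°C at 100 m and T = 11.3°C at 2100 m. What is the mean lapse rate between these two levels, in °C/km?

Γ = −ΔT/Δz = (31.3 − 11.3) / (2100 − 100) m
  = 20°C / 2 km = 10°C/km

10°C/km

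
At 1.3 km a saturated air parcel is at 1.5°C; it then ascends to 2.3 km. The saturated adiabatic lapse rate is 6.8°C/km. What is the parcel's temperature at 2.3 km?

-5.3°C

1300–2300 m, saturated adiabatic: Δz = 1 km ⇒ ΔT = -6.8°C; T = -5.3°C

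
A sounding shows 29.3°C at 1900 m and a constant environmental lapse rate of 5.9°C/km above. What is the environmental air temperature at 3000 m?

22.81°C

1900–3000 m, environmental: Δz = 1.1 km ⇒ ΔT = -6.49°C; T = 22.81°C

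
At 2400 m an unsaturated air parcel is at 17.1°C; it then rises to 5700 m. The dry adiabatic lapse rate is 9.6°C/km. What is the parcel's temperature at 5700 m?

-14.58°C

2400 → 5700 m (dry adiabatic, 9.6°C/km): ΔT = -9.6 × 3.3 = -31.68°C → T = -14.58°C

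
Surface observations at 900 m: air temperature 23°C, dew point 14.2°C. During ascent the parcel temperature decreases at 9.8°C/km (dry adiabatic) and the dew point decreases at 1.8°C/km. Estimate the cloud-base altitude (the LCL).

T and T_d converge at 9.8 − 1.8 = 8°C per km
Height above start = (23 − 14.2) / 8 = 1.1 km
LCL altitude = 900 m + 1100 m = 2000 m

2000 m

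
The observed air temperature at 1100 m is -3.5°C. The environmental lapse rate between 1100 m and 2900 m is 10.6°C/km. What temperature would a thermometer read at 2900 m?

-22.58°C

1100–2900 m, environmental: Δz = 1.8 km ⇒ ΔT = -19.08°C; T = -22.58°C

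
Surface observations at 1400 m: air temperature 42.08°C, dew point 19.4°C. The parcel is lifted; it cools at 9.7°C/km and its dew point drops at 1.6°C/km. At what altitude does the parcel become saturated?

T and T_d converge at 9.7 − 1.6 = 8.1°C per km
Height above start = (42.08 − 19.4) / 8.1 = 2.8 km
LCL altitude = 1400 m + 2800 m = 4200 m

4200 m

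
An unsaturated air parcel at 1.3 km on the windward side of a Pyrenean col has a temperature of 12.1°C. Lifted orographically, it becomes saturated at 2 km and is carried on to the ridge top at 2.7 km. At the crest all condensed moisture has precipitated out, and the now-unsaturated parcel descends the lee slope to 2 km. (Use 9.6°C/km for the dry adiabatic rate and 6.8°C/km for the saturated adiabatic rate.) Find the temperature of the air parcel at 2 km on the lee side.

1300–2000 m, dry: Δz = 0.7 km ⇒ ΔT = -6.72°C; T = 5.38°C
2000–2700 m, saturated: Δz = 0.7 km ⇒ ΔT = -4.76°C; T = 0.62°C
2700–2000 m, dry descent: Δz = 0.7 km ⇒ ΔT = +6.72°C; T = 7.34°C

7.34°C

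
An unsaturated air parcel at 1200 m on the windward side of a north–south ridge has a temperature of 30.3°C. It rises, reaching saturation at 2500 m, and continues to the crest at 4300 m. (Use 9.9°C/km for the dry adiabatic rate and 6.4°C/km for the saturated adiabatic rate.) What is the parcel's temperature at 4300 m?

5.91°C

From 1200 m to 2500 m (dry): cools by 9.9 × 1.3 = 12.87°C, giving 17.43°C.
From 2500 m to 4300 m (saturated): cools by 6.4 × 1.8 = 11.52°C, giving 5.91°C.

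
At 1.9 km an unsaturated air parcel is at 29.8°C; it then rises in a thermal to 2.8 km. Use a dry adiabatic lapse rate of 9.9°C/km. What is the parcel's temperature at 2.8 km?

From 1900 m to 2800 m (dry adiabatic): cools by 9.9 × 0.9 = 8.91°C, giving 20.89°C.

20.89°C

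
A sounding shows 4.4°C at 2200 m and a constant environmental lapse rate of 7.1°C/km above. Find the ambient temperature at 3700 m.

-6.25°C

2200 → 3700 m (environmental, 7.1°C/km): ΔT = -7.1 × 1.5 = -10.65°C → T = -6.25°C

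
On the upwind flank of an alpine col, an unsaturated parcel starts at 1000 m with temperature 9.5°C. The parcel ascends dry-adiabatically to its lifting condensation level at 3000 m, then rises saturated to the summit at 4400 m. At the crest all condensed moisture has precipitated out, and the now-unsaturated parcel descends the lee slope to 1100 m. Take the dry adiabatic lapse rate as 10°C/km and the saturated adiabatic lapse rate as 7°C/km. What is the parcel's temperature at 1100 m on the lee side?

12.7°C

Dry to 3000 m: -10 × 2 km = -20°C, so T = -10.5°C.
Saturated to 4400 m: -7 × 1.4 km = -9.8°C, so T = -20.3°C.
Dry descent to 1100 m: +10 × 3.3 km = +33°C, so T = 12.7°C.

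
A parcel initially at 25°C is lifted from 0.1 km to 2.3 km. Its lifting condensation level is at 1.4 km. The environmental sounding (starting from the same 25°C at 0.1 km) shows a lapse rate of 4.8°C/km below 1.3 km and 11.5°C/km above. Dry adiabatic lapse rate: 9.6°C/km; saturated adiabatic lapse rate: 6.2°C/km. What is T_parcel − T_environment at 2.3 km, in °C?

Parcel:
  100 → 1400 m (dry, 9.6°C/km): ΔT = -9.6 × 1.3 = -12.48°C → T = 12.52°C
  1400 → 2300 m (saturated, 6.2°C/km): ΔT = -6.2 × 0.9 = -5.58°C → T = 6.94°C
Environment:
  100 → 1300 m (environment, lower layer, 4.8°C/km): ΔT = -4.8 × 1.2 = -5.76°C → T = 19.24°C
  1300 → 2300 m (environment, upper layer, 11.5°C/km): ΔT = -11.5 × 1 = -11.5°C → T = 7.74°C
T_parcel − T_env = 6.94 − 7.74 = -0.8°C

-0.8°C (parcel cooler than environment)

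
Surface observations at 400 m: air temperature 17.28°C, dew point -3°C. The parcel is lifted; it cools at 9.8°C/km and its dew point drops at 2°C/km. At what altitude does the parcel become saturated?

3000 m

T and T_d converge at 9.8 − 2 = 7.8°C per km
Height above start = (17.28 − (-3)) / 7.8 = 2.6 km
LCL altitude = 400 m + 2600 m = 3000 m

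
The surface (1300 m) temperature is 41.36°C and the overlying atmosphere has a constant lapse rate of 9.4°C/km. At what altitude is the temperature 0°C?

5700 m

Height above start = (41.36 − 0) / 9.4 = 4.4 km
Altitude = 1300 m + 4400 m = 5700 m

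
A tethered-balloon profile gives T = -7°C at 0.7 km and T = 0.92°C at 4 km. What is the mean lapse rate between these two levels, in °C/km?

-2.4°C/km

Γ = −ΔT/Δz = (-7 − 0.92) / (4000 − 700) m
  = -7.92°C / 3.3 km = -2.4°C/km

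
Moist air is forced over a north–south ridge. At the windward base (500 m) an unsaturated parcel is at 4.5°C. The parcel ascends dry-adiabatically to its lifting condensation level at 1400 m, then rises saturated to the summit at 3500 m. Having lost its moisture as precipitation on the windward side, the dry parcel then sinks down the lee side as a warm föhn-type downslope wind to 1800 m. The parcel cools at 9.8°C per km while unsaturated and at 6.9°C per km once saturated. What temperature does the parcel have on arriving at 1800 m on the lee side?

500–1400 m, dry: Δz = 0.9 km ⇒ ΔT = -8.82°C; T = -4.32°C
1400–3500 m, saturated: Δz = 2.1 km ⇒ ΔT = -14.49°C; T = -18.81°C
3500–1800 m, dry descent: Δz = 1.7 km ⇒ ΔT = +16.66°C; T = -2.15°C

-2.15°C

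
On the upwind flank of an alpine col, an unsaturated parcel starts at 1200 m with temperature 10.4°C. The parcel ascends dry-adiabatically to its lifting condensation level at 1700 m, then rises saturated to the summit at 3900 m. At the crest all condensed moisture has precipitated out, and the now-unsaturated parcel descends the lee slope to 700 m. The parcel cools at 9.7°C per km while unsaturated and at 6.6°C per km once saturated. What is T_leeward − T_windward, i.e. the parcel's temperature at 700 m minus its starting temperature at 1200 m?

Dry to 1700 m: -9.7 × 0.5 km = -4.85°C, so T = 5.55°C.
Saturated to 3900 m: -6.6 × 2.2 km = -14.52°C, so T = -8.97°C.
Dry descent to 700 m: +9.7 × 3.2 km = +31.04°C, so T = 22.07°C.
Net change vs windward start: 22.07 − 10.4 = +11.67°C

+11.67°C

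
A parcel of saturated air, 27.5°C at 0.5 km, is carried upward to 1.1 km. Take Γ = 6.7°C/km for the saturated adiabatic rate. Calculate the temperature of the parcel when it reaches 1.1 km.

500–1100 m, saturated adiabatic: Δz = 0.6 km ⇒ ΔT = -4.02°C; T = 23.48°C

23.48°C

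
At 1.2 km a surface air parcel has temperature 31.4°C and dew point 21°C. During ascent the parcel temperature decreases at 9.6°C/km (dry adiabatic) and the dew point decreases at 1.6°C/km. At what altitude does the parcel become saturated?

T and T_d converge at 9.6 − 1.6 = 8°C per km
Height above start = (31.4 − 21) / 8 = 1.3 km
LCL altitude = 1200 m + 1300 m = 2500 m

2.5 km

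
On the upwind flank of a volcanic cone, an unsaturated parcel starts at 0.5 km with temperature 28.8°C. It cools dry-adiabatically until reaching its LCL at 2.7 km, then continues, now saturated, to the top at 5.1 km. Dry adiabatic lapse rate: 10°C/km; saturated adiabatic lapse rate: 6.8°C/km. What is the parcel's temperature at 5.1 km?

500–2700 m, dry: Δz = 2.2 km ⇒ ΔT = -22°C; T = 6.8°C
2700–5100 m, saturated: Δz = 2.4 km ⇒ ΔT = -16.32°C; T = -9.52°C

-9.52°C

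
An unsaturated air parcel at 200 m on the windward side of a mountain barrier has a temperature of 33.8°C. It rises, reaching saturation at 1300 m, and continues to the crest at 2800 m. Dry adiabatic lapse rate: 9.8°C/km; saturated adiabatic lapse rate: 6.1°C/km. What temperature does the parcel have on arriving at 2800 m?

200–1300 m, dry: Δz = 1.1 km ⇒ ΔT = -10.78°C; T = 23.02°C
1300–2800 m, saturated: Δz = 1.5 km ⇒ ΔT = -9.15°C; T = 13.87°C

13.87°C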